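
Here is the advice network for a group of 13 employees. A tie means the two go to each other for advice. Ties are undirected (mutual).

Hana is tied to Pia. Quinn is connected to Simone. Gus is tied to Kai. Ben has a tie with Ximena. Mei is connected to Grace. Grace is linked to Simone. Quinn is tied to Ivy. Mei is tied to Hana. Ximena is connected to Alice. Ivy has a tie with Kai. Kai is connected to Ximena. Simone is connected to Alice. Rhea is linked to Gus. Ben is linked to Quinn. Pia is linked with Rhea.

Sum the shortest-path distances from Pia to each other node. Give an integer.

Distances from Pia: Alice:5, Ben:5, Grace:3, Gus:2, Hana:1, Ivy:4, Kai:3, Mei:2, Quinn:5, Rhea:1, Simone:4, Ximena:4.
Sum = 5 + 5 + 3 + 2 + 1 + 4 + 3 + 2 + 5 + 1 + 4 + 4 = 39.

39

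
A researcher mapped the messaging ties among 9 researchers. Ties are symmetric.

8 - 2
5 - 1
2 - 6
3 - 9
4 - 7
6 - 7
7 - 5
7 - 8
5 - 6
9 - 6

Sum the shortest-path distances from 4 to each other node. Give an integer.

20

Distances from 4: 1:3, 2:3, 3:4, 5:2, 6:2, 7:1, 8:2, 9:3.
Sum = 3 + 3 + 4 + 2 + 2 + 1 + 2 + 3 = 20.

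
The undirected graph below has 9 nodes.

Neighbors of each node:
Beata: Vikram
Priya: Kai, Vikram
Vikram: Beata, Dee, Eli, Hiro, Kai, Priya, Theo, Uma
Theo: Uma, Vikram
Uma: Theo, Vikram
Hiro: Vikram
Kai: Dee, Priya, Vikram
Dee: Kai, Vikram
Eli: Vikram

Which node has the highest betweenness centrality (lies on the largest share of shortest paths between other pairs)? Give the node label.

Vikram

Unnormalized betweenness of each node: Beata:0, Dee:0, Eli:0, Hiro:0, Kai:1/2, Priya:0, Theo:0, Uma:0, Vikram:49/2.
Vikram has the largest value, 49/2, making it the main broker — the node through which the most shortest paths run.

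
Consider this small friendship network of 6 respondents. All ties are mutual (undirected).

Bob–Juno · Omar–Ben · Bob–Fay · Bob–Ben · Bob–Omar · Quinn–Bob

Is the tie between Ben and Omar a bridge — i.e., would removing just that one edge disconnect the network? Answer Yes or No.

No

Even without that edge, Ben still reaches Omar via Ben – Bob – Omar, so the network stays connected. Not a bridge.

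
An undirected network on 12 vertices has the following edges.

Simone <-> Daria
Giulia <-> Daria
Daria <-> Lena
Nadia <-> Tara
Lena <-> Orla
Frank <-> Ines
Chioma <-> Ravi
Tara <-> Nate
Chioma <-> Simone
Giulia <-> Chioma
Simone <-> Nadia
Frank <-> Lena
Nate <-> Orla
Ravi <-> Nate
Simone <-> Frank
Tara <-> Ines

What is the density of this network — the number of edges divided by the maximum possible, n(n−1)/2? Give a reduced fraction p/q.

There are 16 edges and 12 nodes, so the maximum possible is C(12,2) = 66.
Density = 16/66 = 8/33.

8/33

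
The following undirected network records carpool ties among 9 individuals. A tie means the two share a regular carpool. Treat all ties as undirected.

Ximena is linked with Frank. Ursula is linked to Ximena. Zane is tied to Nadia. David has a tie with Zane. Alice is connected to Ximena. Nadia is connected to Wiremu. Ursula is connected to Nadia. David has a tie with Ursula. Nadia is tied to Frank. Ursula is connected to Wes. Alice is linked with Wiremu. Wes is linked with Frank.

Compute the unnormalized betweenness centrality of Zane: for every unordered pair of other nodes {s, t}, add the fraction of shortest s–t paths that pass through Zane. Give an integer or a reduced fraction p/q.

5/4

Pairs whose geodesics pass through Zane — David–Nadia: 1/2; David–Wiremu: 1/2; David–Frank: 1/4.
All other pairs contribute 0.
Summing the contributions gives betweenness(Zane) = 5/4.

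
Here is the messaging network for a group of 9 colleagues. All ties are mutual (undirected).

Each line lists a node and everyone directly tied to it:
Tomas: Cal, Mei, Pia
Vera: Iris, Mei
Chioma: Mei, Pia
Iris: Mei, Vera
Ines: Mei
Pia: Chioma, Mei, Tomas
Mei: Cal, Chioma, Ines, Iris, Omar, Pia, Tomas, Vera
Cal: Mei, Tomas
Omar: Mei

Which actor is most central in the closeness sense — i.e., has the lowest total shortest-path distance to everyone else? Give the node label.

Farness (sum of distances to all others) for each node — Cal:14, Chioma:14, Ines:15, Iris:14, Mei:8, Omar:15, Pia:13, Tomas:13, Vera:14.
The smallest farness is 8, for Mei, so Mei has the highest closeness.

Mei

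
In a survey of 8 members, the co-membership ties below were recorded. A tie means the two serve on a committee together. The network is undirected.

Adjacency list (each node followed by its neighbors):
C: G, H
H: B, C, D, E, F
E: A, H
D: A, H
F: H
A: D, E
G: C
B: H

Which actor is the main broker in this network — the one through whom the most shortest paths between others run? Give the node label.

H

Unnormalized betweenness of each node: A:1/2, B:0, C:6, D:5/2, E:5/2, F:0, G:0, H:35/2.
H has the largest value, 35/2, making it the main broker — the node through which the most shortest paths run.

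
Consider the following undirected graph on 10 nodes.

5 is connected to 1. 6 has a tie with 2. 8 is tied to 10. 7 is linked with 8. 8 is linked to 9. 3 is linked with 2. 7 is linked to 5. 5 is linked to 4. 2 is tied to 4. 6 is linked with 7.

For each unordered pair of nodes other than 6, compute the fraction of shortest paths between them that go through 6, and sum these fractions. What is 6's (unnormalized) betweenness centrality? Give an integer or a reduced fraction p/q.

Pairs whose geodesics pass through 6 — 9–2: 1; 9–3: 1; 2–8: 1; 2–10: 1; 2–7: 1; 3–8: 1; 3–10: 1; 3–7: 1.
All other pairs contribute 0.
Summing the contributions gives betweenness(6) = 8.

8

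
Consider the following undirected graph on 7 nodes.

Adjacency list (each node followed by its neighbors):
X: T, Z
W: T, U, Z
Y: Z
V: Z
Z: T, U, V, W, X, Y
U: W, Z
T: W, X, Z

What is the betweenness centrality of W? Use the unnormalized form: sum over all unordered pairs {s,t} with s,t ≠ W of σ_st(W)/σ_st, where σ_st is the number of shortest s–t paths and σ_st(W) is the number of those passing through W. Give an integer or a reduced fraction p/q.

1/2

Pairs whose geodesics pass through W — T–U: 1/2.
All other pairs contribute 0.
Summing the contributions gives betweenness(W) = 1/2.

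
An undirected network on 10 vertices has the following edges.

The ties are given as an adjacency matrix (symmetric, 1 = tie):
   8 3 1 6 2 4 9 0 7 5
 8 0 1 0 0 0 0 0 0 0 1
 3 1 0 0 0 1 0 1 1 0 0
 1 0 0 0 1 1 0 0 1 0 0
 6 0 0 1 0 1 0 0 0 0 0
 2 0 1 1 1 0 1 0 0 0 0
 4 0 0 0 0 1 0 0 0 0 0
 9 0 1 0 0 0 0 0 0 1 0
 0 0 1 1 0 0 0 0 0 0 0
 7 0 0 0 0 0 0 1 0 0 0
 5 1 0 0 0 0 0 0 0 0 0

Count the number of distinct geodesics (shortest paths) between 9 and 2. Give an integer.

1

The shortest distance is 2, and the only length-2 path is 9–3–2. So there is exactly 1 shortest path.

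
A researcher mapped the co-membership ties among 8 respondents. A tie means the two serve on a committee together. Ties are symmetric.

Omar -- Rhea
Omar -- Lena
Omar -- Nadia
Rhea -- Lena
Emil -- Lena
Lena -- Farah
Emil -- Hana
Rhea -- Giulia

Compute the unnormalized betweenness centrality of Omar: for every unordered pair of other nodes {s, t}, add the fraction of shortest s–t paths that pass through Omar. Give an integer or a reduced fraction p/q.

Pairs whose geodesics pass through Omar — Lena–Nadia: 1; Hana–Nadia: 1; Farah–Nadia: 1; Rhea–Nadia: 1; Emil–Nadia: 1; Nadia–Giulia: 1.
All other pairs contribute 0.
Summing the contributions gives betweenness(Omar) = 6.

6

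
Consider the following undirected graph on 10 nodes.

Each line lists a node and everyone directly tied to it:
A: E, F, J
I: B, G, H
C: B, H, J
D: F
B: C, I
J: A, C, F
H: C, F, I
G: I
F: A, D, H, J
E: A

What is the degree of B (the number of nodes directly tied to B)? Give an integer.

2

B is directly tied to C and I. That is 2 neighbors, so the degree of B is 2.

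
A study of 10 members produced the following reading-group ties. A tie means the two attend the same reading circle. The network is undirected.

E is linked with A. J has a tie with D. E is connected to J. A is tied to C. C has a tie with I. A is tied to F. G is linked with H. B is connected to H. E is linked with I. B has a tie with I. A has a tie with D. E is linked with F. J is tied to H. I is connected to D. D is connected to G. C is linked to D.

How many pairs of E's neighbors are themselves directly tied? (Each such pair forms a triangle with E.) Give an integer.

1

E's neighbors: A, F, I, and J.
Neighbor pairs that are themselves tied: E–A–F. Each forms one triangle with E, for 1 in total.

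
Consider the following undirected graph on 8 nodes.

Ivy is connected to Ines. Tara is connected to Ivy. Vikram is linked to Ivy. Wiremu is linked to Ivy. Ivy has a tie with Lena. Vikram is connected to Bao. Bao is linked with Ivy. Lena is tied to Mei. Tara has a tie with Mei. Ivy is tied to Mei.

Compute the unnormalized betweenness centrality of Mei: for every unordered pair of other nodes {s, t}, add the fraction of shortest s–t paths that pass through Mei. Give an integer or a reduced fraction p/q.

Pairs whose geodesics pass through Mei — Tara–Lena: 1/2.
All other pairs contribute 0.
Summing the contributions gives betweenness(Mei) = 1/2.

1/2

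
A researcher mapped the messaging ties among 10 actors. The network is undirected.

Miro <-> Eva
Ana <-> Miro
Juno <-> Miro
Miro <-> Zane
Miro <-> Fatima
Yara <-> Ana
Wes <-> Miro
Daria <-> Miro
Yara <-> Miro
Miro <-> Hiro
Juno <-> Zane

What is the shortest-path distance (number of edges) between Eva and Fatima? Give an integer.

2

One shortest route is Eva – Miro – Fatima, which uses 2 edges, and Eva and Fatima are not directly tied, so nothing shorter exists. So d(Eva,Fatima) = 2.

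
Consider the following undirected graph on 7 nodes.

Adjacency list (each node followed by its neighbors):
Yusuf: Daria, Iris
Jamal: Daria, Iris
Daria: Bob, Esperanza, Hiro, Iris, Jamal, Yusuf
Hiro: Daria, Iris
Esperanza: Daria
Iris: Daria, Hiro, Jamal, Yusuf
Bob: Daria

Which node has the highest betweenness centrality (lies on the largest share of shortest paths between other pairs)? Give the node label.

Unnormalized betweenness of each node: Bob:0, Daria:21/2, Esperanza:0, Hiro:0, Iris:3/2, Jamal:0, Yusuf:0.
Daria has the largest value, 21/2, making it the main broker — the node through which the most shortest paths run.

Daria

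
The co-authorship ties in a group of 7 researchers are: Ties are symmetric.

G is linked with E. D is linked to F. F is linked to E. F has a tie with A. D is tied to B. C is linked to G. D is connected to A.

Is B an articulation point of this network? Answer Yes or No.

Even without B, every remaining node can still reach every other (the residual graph is connected), so B is not a cut vertex.

No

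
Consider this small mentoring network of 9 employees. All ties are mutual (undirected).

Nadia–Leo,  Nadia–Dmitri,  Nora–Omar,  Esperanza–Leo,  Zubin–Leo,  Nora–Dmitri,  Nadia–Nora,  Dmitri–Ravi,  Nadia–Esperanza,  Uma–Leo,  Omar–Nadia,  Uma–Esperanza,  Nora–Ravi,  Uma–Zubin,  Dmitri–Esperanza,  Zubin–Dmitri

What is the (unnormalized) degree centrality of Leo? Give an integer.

4

Leo is directly tied to Esperanza, Nadia, Uma, and Zubin. That is 4 neighbors, so the degree of Leo is 4.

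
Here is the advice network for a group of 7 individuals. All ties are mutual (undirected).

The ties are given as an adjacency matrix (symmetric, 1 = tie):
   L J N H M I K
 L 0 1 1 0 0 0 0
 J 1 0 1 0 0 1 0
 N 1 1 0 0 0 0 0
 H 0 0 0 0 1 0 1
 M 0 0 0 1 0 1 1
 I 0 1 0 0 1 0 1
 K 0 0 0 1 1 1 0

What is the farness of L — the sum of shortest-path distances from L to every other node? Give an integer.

14

Distances from L: H:4, I:2, J:1, K:3, M:3, N:1.
Sum = 4 + 2 + 1 + 3 + 3 + 1 = 14.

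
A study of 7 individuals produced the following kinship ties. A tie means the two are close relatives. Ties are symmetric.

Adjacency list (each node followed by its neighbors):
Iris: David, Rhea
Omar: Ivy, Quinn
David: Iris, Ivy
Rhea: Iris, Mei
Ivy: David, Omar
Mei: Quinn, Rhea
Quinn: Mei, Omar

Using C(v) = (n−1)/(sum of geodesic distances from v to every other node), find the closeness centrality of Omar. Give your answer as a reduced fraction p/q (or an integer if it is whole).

1/2

Distances from Omar: David:2, Iris:3, Ivy:1, Mei:2, Quinn:1, Rhea:3. Sum = 12.
n = 7, so closeness = 6/12 = 1/2.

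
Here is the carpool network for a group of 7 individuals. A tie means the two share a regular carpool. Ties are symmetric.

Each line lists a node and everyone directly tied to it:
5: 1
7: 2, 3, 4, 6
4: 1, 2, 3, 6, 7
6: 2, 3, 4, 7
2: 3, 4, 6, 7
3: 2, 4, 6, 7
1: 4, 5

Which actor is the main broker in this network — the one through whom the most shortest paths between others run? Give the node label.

4

Unnormalized betweenness of each node: 1:5, 2:0, 3:0, 4:8, 5:0, 6:0, 7:0.
4 has the largest value, 8, making it the main broker — the node through which the most shortest paths run.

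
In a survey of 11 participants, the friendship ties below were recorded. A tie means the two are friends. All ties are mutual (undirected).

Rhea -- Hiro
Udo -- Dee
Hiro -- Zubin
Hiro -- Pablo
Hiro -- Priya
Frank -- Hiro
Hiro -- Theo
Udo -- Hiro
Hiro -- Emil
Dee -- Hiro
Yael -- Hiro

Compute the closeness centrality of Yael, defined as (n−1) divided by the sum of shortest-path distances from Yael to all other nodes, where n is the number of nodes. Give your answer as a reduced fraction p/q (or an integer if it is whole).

Distances from Yael: Dee:2, Emil:2, Frank:2, Hiro:1, Pablo:2, Priya:2, Rhea:2, Theo:2, Udo:2, Zubin:2. Sum = 19.
n = 11, so closeness = 10/19.

10/19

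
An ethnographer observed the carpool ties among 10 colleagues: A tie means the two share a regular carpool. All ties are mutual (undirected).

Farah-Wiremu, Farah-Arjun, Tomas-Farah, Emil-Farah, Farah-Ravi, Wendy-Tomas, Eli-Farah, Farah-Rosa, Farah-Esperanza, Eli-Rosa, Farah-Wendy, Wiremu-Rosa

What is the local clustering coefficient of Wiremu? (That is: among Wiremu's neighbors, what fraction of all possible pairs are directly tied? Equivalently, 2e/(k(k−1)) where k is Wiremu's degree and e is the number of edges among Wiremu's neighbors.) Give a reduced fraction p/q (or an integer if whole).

1

Wiremu's neighbors: Farah and Rosa (k = 2).
Possible neighbor pairs: C(2,2) = 1. Edges among them: Farah–Rosa → e = 1.
Clustering(Wiremu) = 1/1.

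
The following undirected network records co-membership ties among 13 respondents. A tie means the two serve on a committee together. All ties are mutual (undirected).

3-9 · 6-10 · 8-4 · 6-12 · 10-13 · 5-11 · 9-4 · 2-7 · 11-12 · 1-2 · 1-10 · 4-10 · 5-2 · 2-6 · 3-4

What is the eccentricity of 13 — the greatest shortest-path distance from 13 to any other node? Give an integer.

4

Distances from 13: 1:2, 2:3, 3:3, 4:2, 5:4, 6:2, 7:4, 8:3, 9:3, 10:1, 11:4, 12:3.
The largest is 4 (to 7, 5, and 11), so the eccentricity of 13 is 4.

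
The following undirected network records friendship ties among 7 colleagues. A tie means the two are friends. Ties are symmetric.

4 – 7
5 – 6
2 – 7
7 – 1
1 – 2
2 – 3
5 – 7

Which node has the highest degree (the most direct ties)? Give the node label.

Degrees — 1:2, 2:3, 3:1, 4:1, 5:2, 6:1, 7:4.
The maximum is 4, attained only by 7.

7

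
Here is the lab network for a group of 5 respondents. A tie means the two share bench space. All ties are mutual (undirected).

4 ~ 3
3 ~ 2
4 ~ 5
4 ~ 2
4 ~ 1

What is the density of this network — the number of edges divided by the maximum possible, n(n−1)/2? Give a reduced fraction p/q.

1/2

There are 5 edges and 5 nodes, so the maximum possible is C(5,2) = 10.
Density = 5/10 = 1/2.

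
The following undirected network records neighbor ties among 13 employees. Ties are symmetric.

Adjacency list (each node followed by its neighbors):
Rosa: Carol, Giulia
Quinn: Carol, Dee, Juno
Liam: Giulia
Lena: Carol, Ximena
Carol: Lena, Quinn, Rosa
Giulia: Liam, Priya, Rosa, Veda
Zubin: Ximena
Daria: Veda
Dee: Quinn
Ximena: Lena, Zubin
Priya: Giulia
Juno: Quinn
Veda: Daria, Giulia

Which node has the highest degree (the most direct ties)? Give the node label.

Giulia

Degrees — Carol:3, Daria:1, Dee:1, Giulia:4, Juno:1, Lena:2, Liam:1, Priya:1, Quinn:3, Rosa:2, Veda:2, Ximena:2, Zubin:1.
The maximum is 4, attained only by Giulia.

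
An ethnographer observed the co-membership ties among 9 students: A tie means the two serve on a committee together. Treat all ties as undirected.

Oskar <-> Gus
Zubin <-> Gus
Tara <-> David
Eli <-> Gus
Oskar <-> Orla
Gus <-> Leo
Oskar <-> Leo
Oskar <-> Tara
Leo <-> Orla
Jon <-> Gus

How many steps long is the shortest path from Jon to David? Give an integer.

4

One shortest route is Jon – Gus – Oskar – Tara – David, which uses 4 edges, and at distance 3 from Jon we only reach {Orla, Tara}, which does not include David. So d(Jon,David) = 4.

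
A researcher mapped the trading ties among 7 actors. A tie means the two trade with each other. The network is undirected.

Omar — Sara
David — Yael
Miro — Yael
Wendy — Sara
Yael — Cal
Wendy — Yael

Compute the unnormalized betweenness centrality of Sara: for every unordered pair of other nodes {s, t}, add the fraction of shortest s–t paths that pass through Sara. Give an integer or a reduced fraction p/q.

Pairs whose geodesics pass through Sara — Wendy–Omar: 1; Omar–Miro: 1; Omar–David: 1; Omar–Yael: 1; Omar–Cal: 1.
All other pairs contribute 0.
Summing the contributions gives betweenness(Sara) = 5.

5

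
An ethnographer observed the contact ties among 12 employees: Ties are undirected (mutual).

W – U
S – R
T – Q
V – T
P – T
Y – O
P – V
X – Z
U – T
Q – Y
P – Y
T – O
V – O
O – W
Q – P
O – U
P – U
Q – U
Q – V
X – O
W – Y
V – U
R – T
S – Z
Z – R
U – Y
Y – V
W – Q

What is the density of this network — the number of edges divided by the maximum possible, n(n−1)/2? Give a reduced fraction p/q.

14/33

There are 28 edges and 12 nodes, so the maximum possible is C(12,2) = 66.
Density = 28/66 = 14/33.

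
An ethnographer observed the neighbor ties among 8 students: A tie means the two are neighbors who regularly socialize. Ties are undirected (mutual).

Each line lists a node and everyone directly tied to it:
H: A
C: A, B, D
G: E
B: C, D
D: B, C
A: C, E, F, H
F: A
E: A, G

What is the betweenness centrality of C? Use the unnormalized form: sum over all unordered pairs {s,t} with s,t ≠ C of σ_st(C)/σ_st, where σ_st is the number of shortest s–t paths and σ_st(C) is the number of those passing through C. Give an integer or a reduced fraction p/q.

10

Pairs whose geodesics pass through C — H–D: 1; H–B: 1; F–D: 1; F–B: 1; G–D: 1; G–B: 1; D–A: 1; D–E: 1; A–B: 1; B–E: 1.
All other pairs contribute 0.
Summing the contributions gives betweenness(C) = 10.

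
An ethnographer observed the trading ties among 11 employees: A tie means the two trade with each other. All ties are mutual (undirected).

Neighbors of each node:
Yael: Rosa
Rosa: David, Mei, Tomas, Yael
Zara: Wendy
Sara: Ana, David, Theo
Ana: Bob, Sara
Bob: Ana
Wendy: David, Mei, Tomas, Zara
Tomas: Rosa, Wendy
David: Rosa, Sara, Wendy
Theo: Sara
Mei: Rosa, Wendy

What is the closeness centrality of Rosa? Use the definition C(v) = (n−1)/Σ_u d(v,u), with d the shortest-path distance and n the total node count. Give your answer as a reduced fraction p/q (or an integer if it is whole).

Distances from Rosa: Ana:3, Bob:4, David:1, Mei:1, Sara:2, Theo:3, Tomas:1, Wendy:2, Yael:1, Zara:3. Sum = 21.
n = 11, so closeness = 10/21.

10/21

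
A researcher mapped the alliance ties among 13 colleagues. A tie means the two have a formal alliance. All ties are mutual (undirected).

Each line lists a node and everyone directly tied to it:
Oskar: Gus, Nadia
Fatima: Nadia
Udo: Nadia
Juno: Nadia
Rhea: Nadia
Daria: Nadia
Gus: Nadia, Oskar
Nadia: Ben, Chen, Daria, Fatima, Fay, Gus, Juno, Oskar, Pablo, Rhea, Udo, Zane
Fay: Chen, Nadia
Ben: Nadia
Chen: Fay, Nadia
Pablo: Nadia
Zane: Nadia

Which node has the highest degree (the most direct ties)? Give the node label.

Nadia

Degrees — Ben:1, Chen:2, Daria:1, Fatima:1, Fay:2, Gus:2, Juno:1, Nadia:12, Oskar:2, Pablo:1, Rhea:1, Udo:1, Zane:1.
The maximum is 12, attained only by Nadia.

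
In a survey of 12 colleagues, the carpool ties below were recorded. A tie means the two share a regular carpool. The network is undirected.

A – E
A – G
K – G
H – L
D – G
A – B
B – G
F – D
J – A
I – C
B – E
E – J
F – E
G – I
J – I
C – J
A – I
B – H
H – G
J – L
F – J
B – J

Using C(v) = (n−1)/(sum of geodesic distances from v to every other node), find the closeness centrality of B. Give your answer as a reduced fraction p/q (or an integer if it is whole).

11/17

Distances from B: A:1, C:2, D:2, E:1, F:2, G:1, H:1, I:2, J:1, K:2, L:2. Sum = 17.
n = 12, so closeness = 11/17.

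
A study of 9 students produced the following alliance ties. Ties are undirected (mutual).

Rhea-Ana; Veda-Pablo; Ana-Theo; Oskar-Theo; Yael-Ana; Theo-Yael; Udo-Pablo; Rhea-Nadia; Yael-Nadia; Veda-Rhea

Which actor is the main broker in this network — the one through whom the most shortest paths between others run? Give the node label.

Unnormalized betweenness of each node: Ana:10, Nadia:2, Oskar:0, Pablo:7, Rhea:31/2, Theo:7, Udo:0, Veda:12, Yael:5/2.
Rhea has the largest value, 31/2, making it the main broker — the node through which the most shortest paths run.

Rhea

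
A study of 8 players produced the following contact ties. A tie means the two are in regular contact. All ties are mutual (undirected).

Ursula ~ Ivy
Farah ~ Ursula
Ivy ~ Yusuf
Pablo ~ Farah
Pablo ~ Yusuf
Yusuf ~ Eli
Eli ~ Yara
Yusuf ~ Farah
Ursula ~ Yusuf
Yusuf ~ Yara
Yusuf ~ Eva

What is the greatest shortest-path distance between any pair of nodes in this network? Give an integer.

2

Eccentricity of each node (its greatest distance to any other): Eli:2, Eva:2, Farah:2, Ivy:2, Pablo:2, Ursula:2, Yara:2, Yusuf:1.
The maximum eccentricity is 2, realized for instance by the pair Eva–Eli via Eva – Yusuf – Eli. So the diameter is 2.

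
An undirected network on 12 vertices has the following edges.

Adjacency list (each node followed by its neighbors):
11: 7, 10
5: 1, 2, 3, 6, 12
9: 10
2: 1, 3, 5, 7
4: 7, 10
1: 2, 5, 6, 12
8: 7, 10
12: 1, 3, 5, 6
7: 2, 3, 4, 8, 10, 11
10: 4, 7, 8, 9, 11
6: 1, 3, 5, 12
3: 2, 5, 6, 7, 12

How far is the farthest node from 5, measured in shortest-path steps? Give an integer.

Distances from 5: 1:1, 2:1, 3:1, 4:3, 6:1, 7:2, 8:3, 9:4, 10:3, 11:3, 12:1.
The largest is 4 (to 9), so the eccentricity of 5 is 4.

4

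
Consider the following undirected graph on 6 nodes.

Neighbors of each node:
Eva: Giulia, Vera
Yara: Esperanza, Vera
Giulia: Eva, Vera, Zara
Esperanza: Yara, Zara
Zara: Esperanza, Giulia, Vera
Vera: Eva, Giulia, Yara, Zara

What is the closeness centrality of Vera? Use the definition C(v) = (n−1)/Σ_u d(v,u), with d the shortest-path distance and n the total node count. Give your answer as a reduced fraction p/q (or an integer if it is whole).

Distances from Vera: Esperanza:2, Eva:1, Giulia:1, Yara:1, Zara:1. Sum = 6.
n = 6, so closeness = 5/6.

5/6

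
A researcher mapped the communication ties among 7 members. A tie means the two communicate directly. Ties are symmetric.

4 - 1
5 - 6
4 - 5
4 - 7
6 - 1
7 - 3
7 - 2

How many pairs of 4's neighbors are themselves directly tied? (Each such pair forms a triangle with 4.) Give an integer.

4's neighbors are 1, 5, and 7, but none of them are tied to each other, so no triangle contains 4.

0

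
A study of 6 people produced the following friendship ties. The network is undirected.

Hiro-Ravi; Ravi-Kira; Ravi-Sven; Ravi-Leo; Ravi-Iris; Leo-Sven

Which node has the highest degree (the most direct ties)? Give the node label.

Degrees — Hiro:1, Iris:1, Kira:1, Leo:2, Ravi:5, Sven:2.
The maximum is 5, attained only by Ravi.

Ravi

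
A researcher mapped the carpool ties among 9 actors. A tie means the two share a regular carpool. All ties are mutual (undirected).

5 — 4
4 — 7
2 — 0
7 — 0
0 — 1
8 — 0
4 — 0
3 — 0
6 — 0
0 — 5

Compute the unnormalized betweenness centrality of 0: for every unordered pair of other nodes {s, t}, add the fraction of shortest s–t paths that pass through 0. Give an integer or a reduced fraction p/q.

51/2

Pairs whose geodesics pass through 0 — 6–1: 1; 6–5: 1; 6–2: 1; 6–3: 1; 6–8: 1; 6–4: 1; 6–7: 1; 1–5: 1; 1–2: 1; 1–3: 1; 1–8: 1; 1–4: 1; 1–7: 1; 5–2: 1 … (+12 more pairs).
All other pairs contribute 0.
Summing the contributions gives betweenness(0) = 51/2.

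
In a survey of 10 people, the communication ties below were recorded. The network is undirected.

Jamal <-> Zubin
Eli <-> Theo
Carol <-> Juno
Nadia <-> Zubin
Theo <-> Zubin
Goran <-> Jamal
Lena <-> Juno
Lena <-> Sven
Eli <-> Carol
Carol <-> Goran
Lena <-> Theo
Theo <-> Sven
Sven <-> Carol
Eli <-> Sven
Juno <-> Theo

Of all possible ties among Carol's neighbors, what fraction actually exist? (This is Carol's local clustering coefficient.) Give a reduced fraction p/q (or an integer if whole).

Carol's neighbors: Eli, Goran, Juno, and Sven (k = 4).
Possible neighbor pairs: C(4,2) = 6. Edges among them: Eli–Sven → e = 1.
Clustering(Carol) = 1/6.

1/6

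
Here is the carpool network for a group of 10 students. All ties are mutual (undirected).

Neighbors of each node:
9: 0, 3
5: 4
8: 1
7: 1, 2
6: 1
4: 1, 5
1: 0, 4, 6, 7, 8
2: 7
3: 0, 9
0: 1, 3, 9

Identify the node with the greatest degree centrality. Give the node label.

1

Degrees — 0:3, 1:5, 2:1, 3:2, 4:2, 5:1, 6:1, 7:2, 8:1, 9:2.
The maximum is 5, attained only by 1.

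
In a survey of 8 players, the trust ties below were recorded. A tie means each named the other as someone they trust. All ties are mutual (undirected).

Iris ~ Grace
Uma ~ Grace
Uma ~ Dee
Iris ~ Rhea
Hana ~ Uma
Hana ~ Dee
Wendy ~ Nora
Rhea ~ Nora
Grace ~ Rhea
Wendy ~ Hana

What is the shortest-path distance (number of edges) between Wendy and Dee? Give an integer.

2

One shortest route is Wendy – Hana – Dee, which uses 2 edges, and Wendy and Dee are not directly tied, so nothing shorter exists. So d(Wendy,Dee) = 2.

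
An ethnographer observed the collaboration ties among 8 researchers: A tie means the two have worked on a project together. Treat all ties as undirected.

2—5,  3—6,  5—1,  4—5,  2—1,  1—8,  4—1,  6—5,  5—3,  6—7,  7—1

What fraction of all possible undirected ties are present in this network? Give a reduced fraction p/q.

There are 11 edges and 8 nodes, so the maximum possible is C(8,2) = 28.
Density = 11/28.

11/28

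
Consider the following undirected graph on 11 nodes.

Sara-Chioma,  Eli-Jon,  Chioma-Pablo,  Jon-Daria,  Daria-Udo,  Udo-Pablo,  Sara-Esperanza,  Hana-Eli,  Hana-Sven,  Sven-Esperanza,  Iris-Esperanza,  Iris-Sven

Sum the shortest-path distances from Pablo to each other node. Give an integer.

Distances from Pablo: Chioma:1, Daria:2, Eli:4, Esperanza:3, Hana:5, Iris:4, Jon:3, Sara:2, Sven:4, Udo:1.
Sum = 1 + 2 + 4 + 3 + 5 + 4 + 3 + 2 + 4 + 1 = 29.

29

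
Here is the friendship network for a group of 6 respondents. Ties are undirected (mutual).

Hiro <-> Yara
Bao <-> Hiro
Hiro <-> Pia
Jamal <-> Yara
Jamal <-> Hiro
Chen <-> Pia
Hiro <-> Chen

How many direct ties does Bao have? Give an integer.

Bao is directly tied to Hiro. That is 1 neighbor, so the degree of Bao is 1.

1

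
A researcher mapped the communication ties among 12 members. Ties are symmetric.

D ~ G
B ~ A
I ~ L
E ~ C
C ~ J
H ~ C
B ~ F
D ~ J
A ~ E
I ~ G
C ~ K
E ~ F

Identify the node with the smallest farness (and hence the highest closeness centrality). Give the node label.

C

Farness (sum of distances to all others) for each node — A:37, B:45, C:25, D:31, E:29, F:37, G:37, H:35, I:45, J:27, K:35, L:55.
The smallest farness is 25, for C, so C has the highest closeness.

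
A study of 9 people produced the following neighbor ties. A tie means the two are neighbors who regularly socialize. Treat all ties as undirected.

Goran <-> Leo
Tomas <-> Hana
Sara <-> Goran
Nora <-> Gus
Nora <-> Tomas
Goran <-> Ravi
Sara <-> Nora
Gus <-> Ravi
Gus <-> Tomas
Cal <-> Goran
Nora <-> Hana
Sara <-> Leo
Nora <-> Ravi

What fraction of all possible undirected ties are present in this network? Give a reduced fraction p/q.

13/36

There are 13 edges and 9 nodes, so the maximum possible is C(9,2) = 36.
Density = 13/36.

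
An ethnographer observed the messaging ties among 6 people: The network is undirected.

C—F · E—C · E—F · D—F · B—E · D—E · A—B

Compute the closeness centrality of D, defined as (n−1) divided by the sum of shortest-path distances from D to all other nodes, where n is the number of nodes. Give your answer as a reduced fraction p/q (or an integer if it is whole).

Distances from D: A:3, B:2, C:2, E:1, F:1. Sum = 9.
n = 6, so closeness = 5/9.

5/9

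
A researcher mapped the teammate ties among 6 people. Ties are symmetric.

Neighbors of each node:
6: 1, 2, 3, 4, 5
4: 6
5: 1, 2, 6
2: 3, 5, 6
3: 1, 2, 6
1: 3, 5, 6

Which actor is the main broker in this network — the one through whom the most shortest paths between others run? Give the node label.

6

Unnormalized betweenness of each node: 1:1/3, 2:1/3, 3:1/3, 4:0, 5:1/3, 6:14/3.
6 has the largest value, 14/3, making it the main broker — the node through which the most shortest paths run.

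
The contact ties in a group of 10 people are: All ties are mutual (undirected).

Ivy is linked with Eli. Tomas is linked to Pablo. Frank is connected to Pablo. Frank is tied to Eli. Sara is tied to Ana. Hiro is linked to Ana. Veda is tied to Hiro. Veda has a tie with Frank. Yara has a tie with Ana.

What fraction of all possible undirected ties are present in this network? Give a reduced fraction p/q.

1/5

There are 9 edges and 10 nodes, so the maximum possible is C(10,2) = 45.
Density = 9/45 = 1/5.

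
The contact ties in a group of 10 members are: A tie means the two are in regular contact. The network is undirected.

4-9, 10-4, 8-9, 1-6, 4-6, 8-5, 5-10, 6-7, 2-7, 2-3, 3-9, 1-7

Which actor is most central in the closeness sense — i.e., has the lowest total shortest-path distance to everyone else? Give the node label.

4

Farness (sum of distances to all others) for each node — 1:23, 2:22, 3:20, 4:16, 5:24, 6:18, 7:21, 8:22, 9:17, 10:21.
The smallest farness is 16, for 4, so 4 has the highest closeness.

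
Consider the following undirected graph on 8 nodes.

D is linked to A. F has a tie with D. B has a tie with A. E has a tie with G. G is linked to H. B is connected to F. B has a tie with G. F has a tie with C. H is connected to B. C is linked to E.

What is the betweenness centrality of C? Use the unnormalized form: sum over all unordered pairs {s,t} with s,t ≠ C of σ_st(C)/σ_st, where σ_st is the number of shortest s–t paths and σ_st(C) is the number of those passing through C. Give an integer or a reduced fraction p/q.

Pairs whose geodesics pass through C — D–E: 1; F–E: 1.
All other pairs contribute 0.
Summing the contributions gives betweenness(C) = 2.

2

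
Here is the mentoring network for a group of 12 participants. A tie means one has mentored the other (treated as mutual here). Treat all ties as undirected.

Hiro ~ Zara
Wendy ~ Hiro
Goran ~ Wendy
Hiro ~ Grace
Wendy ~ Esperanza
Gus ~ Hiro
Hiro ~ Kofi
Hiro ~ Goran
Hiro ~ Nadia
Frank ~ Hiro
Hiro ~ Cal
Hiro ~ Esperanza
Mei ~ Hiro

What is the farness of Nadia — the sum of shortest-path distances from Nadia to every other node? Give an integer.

Distances from Nadia: Cal:2, Esperanza:2, Frank:2, Goran:2, Grace:2, Gus:2, Hiro:1, Kofi:2, Mei:2, Wendy:2, Zara:2.
Sum = 2 + 2 + 2 + 2 + 2 + 2 + 1 + 2 + 2 + 2 + 2 = 21.

21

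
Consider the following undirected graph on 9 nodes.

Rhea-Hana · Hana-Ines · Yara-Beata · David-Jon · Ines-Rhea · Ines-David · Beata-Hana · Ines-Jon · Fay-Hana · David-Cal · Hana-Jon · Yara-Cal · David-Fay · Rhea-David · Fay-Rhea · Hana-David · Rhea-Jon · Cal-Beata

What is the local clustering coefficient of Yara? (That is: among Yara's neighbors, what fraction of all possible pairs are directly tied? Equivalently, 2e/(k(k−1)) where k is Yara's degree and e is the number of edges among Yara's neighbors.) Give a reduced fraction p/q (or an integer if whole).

1

Yara's neighbors: Beata and Cal (k = 2).
Possible neighbor pairs: C(2,2) = 1. Edges among them: Beata–Cal → e = 1.
Clustering(Yara) = 1/1.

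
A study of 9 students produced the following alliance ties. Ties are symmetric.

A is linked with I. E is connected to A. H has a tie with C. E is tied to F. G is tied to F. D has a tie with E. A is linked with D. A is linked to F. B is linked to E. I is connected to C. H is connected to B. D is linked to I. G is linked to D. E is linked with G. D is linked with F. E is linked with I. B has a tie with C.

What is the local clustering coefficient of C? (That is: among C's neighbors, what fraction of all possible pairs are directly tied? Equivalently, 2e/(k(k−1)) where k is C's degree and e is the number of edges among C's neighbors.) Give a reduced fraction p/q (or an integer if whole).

C's neighbors: B, H, and I (k = 3).
Possible neighbor pairs: C(3,2) = 3. Edges among them: B–H → e = 1.
Clustering(C) = 1/3.

1/3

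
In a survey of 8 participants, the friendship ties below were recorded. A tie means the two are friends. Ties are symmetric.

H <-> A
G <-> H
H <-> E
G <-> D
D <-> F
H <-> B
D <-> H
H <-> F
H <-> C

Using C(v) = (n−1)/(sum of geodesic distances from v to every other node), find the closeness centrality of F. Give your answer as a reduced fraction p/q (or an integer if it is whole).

7/12

Distances from F: A:2, B:2, C:2, D:1, E:2, G:2, H:1. Sum = 12.
n = 8, so closeness = 7/12.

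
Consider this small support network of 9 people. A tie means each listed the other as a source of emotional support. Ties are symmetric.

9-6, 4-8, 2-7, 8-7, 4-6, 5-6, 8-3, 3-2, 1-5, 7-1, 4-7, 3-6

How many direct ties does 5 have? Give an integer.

5 is directly tied to 1 and 6. That is 2 neighbors, so the degree of 5 is 2.

2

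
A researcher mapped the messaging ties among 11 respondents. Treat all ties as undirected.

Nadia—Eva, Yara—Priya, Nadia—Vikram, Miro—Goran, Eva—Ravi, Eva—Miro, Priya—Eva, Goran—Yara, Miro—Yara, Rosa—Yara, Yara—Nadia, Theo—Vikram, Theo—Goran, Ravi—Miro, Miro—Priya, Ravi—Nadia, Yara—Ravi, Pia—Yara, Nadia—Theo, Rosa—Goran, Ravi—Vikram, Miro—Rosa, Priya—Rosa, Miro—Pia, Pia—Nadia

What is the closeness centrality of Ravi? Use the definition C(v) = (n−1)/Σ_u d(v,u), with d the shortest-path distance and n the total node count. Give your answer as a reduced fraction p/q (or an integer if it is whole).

2/3

Distances from Ravi: Eva:1, Goran:2, Miro:1, Nadia:1, Pia:2, Priya:2, Rosa:2, Theo:2, Vikram:1, Yara:1. Sum = 15.
n = 11, so closeness = 10/15 = 2/3.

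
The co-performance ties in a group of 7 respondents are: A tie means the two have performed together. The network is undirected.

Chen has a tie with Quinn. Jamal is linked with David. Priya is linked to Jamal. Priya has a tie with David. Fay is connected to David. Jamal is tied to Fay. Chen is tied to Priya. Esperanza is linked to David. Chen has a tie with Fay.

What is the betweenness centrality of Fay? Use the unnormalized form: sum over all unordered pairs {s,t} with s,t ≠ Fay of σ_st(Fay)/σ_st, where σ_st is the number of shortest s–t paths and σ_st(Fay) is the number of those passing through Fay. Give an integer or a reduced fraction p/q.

Pairs whose geodesics pass through Fay — Chen–Esperanza: 1/2; Chen–Jamal: 1/2; Chen–David: 1/2; Quinn–Esperanza: 1/2; Quinn–Jamal: 1/2; Quinn–David: 1/2.
All other pairs contribute 0.
Summing the contributions gives betweenness(Fay) = 3.

3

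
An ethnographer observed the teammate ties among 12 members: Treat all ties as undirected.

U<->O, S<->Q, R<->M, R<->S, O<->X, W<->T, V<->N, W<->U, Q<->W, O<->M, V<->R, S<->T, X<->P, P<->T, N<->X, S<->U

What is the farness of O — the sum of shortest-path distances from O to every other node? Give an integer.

Distances from O: M:1, N:2, P:2, Q:3, R:2, S:2, T:3, U:1, V:3, W:2, X:1.
Sum = 1 + 2 + 2 + 3 + 2 + 2 + 3 + 1 + 3 + 2 + 1 = 22.

22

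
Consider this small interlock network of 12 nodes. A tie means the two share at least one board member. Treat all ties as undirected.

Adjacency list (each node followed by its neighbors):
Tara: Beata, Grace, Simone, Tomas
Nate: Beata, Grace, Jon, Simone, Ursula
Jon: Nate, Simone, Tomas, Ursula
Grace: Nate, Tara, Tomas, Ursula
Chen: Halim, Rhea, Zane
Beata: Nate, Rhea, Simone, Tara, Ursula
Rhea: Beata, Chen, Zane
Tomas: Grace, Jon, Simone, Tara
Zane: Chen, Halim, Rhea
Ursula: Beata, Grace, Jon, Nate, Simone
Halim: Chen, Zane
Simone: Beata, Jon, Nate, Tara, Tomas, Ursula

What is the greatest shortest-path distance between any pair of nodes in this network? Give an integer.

Eccentricity of each node (its greatest distance to any other): Beata:3, Chen:4, Grace:5, Halim:5, Jon:5, Nate:4, Rhea:3, Simone:4, Tara:4, Tomas:5, Ursula:4, Zane:4.
The maximum eccentricity is 5, realized for instance by the pair Halim–Grace via Halim – Zane – Rhea – Beata – Ursula – Grace. So the diameter is 5.

5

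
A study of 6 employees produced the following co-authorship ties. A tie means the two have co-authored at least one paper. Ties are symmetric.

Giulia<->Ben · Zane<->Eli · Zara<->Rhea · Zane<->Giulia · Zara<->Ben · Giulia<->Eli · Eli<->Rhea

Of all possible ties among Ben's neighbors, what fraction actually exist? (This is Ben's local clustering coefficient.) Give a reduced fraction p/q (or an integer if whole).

Ben's neighbors: Giulia and Zara (k = 2).
Possible neighbor pairs: C(2,2) = 1. Edges among them: none → e = 0.
Clustering(Ben) = 0/1.

0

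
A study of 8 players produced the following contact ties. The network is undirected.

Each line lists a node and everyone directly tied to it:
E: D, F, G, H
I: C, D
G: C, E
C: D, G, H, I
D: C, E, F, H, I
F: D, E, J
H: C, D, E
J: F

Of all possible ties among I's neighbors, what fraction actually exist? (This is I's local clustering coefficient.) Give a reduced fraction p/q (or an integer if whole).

I's neighbors: C and D (k = 2).
Possible neighbor pairs: C(2,2) = 1. Edges among them: C–D → e = 1.
Clustering(I) = 1/1.

1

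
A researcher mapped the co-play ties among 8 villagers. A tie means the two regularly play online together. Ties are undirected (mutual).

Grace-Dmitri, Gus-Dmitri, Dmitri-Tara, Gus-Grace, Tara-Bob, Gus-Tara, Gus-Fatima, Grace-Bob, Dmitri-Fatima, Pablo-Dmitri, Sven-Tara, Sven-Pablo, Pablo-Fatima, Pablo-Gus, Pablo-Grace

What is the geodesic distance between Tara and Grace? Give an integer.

2

One shortest route is Tara – Gus – Grace, which uses 2 edges, and Tara and Grace are not directly tied, so nothing shorter exists. So d(Tara,Grace) = 2.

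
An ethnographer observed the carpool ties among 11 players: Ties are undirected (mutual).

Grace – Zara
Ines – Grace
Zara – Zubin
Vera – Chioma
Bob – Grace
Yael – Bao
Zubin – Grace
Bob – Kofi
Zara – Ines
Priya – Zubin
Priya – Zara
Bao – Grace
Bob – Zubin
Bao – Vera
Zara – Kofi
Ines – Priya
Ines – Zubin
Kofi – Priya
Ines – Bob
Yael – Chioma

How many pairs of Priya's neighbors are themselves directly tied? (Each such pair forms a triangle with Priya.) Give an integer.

Priya's neighbors: Ines, Kofi, Zara, and Zubin.
Neighbor pairs that are themselves tied: Priya–Ines–Zara; Priya–Ines–Zubin; Priya–Kofi–Zara; Priya–Zara–Zubin. Each forms one triangle with Priya, for 4 in total.

4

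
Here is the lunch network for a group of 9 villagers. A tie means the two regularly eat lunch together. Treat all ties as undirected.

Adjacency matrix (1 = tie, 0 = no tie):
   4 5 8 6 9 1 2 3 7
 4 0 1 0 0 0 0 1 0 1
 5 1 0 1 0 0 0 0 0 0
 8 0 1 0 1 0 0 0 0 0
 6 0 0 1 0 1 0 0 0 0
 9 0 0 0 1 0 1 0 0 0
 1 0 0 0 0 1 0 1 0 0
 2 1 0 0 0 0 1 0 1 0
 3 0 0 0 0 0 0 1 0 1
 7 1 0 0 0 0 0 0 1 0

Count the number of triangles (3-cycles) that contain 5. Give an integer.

5's neighbors are 4 and 8, but none of them are tied to each other, so no triangle contains 5.

0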